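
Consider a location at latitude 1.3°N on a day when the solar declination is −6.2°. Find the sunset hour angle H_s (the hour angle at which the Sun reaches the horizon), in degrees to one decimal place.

89.9°

−tan φ tan δ = −(0.0227)(-0.1086) = 0.0025; H_s = arccos(0.0025) = 89.86°.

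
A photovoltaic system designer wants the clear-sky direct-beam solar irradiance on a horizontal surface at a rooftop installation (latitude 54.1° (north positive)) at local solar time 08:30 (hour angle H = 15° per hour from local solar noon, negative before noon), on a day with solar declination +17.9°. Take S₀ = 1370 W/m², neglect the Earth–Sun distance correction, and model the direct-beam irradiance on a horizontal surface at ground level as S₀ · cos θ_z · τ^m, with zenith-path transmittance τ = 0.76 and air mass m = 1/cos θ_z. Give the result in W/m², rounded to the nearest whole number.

Hour angle H = 15° × (8.5 − 12) = -52.50°.
cos θ_z = sin φ sin δ + cos φ cos δ cos H = (0.8100)(0.3074) + (0.5864)(0.9516)(0.6088) = 0.5887.
Air mass m = 1/cos θ_z = 1/0.5887 = 1.699; τ^m = 0.76^1.699 = 0.6273.
Surface direct beam = 1370 × 0.5887 × 0.6273 = 505.93 W/m².

506 W/m²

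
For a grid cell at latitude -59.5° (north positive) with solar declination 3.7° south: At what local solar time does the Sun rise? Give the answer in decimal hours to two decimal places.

The sunset hour angle satisfies cos H_s = −tan φ tan δ = -0.1098, giving H_s = 96.30°.
Sunrise is at 12 − H_s/15 = 12 − 6.420 = 5.580 h local solar time.

5.58 h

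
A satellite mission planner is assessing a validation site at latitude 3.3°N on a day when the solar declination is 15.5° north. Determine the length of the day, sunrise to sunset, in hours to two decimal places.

−tan φ tan δ = −(0.0577)(0.2773) = -0.0160; H_s = arccos(-0.0160) = 90.92°.
Day length = 2 H_s / 15° h⁻¹ = 181.84° / 15 = 12.123 h.

12.12 hours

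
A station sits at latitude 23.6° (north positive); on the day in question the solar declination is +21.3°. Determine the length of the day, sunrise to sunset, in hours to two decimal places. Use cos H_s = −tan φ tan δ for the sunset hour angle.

13.31 hours

The sunset hour angle satisfies cos H_s = −tan φ tan δ = -0.1703, giving H_s = 99.81°.
Day length = 2 H_s / 15° h⁻¹ = 199.62° / 15 = 13.308 h.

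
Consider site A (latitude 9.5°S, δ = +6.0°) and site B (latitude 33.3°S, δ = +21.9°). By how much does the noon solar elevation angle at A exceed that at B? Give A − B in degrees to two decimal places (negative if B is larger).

A: 90° − |-9.5 − (6.0)| = 74.50°.
B: 90° − |-33.3 − (21.9)| = 34.80°.
A − B = 74.50 − 34.80 = 39.70°.

+39.70°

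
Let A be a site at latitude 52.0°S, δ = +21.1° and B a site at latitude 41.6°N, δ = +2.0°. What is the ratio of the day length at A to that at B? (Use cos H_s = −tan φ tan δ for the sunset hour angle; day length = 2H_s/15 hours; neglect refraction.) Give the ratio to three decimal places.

A: H_s = arccos(−tan -52.0° · tan 21.1°) = 60.40°, so 2H_s/15 = 8.0533 h.
B: H_s = arccos(−tan 41.6° · tan 2.0°) = 91.78°, so 2H_s/15 = 12.2373 h.
Ratio A/B = 8.0533 / 12.2373 = 0.6581.

0.658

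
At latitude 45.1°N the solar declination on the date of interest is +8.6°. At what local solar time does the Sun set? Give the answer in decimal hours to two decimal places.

−tan φ tan δ = −(1.0035)(0.1512) = -0.1517; H_s = arccos(-0.1517) = 98.73°.
Sunset is at 12 + H_s/15 = 12 + 6.582 = 18.582 h local solar time.

18.58 h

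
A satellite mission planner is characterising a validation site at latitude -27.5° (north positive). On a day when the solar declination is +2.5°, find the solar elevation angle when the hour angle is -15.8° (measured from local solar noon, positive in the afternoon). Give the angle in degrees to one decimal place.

With φ = -27.5°, δ = 2.5°, H = -15.80°: sin φ sin δ = -0.0201, cos φ cos δ cos H = 0.8527, so cos θ_z = 0.8326.
θ_z = arccos(0.8326) = 33.63°, so the elevation is 90° − 33.63° = 56.37°.

56.4°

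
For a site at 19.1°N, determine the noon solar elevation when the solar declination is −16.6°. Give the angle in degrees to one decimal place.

At local solar noon the hour angle is zero, so the elevation is 90° − |φ − δ| = 90° − |19.1° − (-16.6°)| = 90° − 35.7° = 54.3°.

54.3°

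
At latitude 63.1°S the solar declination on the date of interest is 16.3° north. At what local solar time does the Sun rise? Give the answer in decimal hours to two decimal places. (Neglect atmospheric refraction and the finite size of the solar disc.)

−tan φ tan δ = −(-1.9711)(0.2924) = 0.5763; H_s = arccos(0.5763) = 54.81°.
Sunrise is at 12 − H_s/15 = 12 − 3.654 = 8.346 h local solar time.

8.35 h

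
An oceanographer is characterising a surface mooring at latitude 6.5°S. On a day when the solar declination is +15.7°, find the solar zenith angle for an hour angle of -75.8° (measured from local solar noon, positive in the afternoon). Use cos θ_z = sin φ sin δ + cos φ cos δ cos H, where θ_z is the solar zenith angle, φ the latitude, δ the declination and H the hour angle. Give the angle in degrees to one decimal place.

cos θ_z = sin φ sin δ + cos φ cos δ cos H = (-0.1132)(0.2706) + (0.9936)(0.9627)(0.2453) = 0.2040.
θ_z = arccos(0.2040) = 78.23°.

78.2°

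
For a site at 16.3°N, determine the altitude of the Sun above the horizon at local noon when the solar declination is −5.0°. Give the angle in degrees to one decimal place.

68.7°

At local solar noon the hour angle is zero, so the elevation is 90° − |φ − δ| = 90° − |16.3° − (-5.0°)| = 90° − 21.3° = 68.7°.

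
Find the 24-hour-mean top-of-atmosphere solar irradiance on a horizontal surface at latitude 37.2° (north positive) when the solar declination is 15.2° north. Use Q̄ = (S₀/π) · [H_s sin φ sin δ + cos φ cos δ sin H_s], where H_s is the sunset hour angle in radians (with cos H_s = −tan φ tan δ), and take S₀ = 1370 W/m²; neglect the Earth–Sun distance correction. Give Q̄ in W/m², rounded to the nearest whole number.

The sunset hour angle satisfies cos H_s = −tan φ tan δ = -0.2062, giving H_s = 101.90°. In radians, H_s = 1.7785.
H_s sin φ sin δ = 1.7785 × 0.6046 × 0.2622 = 0.2819.
cos φ cos δ sin H_s = 0.7965 × 0.9650 × 0.9785 = 0.7521.
Q̄ = (1370/π) × (0.2819 + 0.7521) = 436.08 × 1.0340 = 450.91 W/m².

451 W/m²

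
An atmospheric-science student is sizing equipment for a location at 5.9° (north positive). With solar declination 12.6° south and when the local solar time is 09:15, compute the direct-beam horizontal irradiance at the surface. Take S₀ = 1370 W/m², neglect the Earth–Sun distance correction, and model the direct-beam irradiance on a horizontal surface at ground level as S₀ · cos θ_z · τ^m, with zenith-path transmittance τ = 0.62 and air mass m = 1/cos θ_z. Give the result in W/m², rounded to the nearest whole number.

493 W/m²

Hour angle H = 15° × (9.25 − 12) = -41.25°.
cos θ_z = sin φ sin δ + cos φ cos δ cos H = (0.1028)(-0.2181) + (0.9947)(0.9759)(0.7518) = 0.7074.
Air mass m = 1/cos θ_z = 1/0.7074 = 1.414; τ^m = 0.62^1.414 = 0.5087.
Surface direct beam = 1370 × 0.7074 × 0.5087 = 493.00 W/m².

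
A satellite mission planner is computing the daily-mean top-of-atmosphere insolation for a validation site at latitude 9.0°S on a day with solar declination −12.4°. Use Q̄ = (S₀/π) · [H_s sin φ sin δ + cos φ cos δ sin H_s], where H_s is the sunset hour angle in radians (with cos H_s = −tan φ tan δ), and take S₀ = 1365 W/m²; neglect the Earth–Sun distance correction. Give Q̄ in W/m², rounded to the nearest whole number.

−tan φ tan δ = −(-0.1584)(-0.2199) = -0.0348; H_s = arccos(-0.0348) = 91.99°. In radians, H_s = 1.6055.
H_s sin φ sin δ = 1.6055 × -0.1564 × -0.2147 = 0.0539.
cos φ cos δ sin H_s = 0.9877 × 0.9767 × 0.9994 = 0.9641.
Q̄ = (1365/π) × (0.0539 + 0.9641) = 434.49 × 1.0180 = 442.31 W/m².

442 W/m²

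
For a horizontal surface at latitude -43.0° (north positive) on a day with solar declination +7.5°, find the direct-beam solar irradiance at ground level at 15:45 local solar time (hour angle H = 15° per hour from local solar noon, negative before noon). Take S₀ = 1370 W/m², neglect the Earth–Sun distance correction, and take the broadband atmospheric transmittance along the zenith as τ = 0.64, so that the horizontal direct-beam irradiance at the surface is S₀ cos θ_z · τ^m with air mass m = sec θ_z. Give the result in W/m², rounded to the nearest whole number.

Hour angle H = 15° × (15.75 − 12) = 56.25°.
With φ = -43.0°, δ = 7.5°, H = 56.25°: sin φ sin δ = -0.0890, cos φ cos δ cos H = 0.4028, so cos θ_z = 0.3138.
Air mass m = 1/cos θ_z = 1/0.3138 = 3.187; τ^m = 0.64^3.187 = 0.2412.
Surface direct beam = 1370 × 0.3138 × 0.2412 = 103.69 W/m².

104 W/m²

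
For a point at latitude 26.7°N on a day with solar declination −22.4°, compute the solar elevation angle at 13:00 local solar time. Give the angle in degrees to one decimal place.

Hour angle H = 15° × (13 − 12) = 15.00°.
cos θ_z = sin(26.7°) sin(-22.4°) + cos(26.7°) cos(-22.4°) cos(15.00°) = -0.1712 + 0.7978 = 0.6266.
θ_z = arccos(0.6266) = 51.20°, so the elevation is 90° − 51.20° = 38.80°.

38.8°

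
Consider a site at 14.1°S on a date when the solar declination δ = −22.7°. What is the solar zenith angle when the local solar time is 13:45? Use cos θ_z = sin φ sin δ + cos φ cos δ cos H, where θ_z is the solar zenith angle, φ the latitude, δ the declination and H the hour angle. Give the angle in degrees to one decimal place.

26.3°

Hour angle H = 15° × (13.75 − 12) = 26.25°.
With φ = -14.1°, δ = -22.7°, H = 26.25°: sin φ sin δ = 0.0940, cos φ cos δ cos H = 0.8025, so cos θ_z = 0.8965.
θ_z = arccos(0.8965) = 26.30°.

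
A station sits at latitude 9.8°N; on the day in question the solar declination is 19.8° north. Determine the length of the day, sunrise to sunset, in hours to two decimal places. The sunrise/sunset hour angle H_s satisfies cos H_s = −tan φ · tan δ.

−tan φ tan δ = −(0.1727)(0.3600) = -0.0622; H_s = arccos(-0.0622) = 93.57°.
Day length = 2 H_s / 15° h⁻¹ = 187.14° / 15 = 12.476 h.

12.48 hours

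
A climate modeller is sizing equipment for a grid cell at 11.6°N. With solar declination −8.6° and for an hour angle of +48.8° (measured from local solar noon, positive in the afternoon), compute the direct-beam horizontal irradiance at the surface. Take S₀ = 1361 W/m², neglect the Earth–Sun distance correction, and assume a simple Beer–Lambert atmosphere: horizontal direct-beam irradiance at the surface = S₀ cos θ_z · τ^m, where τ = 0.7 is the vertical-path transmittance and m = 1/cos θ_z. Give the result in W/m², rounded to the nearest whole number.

cos θ_z = sin(11.6°) sin(-8.6°) + cos(11.6°) cos(-8.6°) cos(48.80°) = -0.0301 + 0.6380 = 0.6079.
Air mass m = 1/cos θ_z = 1/0.6079 = 1.645; τ^m = 0.7^1.645 = 0.5561.
Surface direct beam = 1361 × 0.6079 × 0.5561 = 460.09 W/m².

460 W/m²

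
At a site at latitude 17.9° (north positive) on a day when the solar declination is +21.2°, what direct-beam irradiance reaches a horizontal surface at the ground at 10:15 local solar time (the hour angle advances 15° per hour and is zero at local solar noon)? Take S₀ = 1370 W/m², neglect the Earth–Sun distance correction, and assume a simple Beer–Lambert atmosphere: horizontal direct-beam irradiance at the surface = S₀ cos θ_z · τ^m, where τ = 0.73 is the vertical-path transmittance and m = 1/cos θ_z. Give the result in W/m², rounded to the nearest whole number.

Hour angle H = 15° × (10.25 − 12) = -26.25°.
With φ = 17.9°, δ = 21.2°, H = -26.25°: sin φ sin δ = 0.1111, cos φ cos δ cos H = 0.7957, so cos θ_z = 0.9068.
Air mass m = 1/cos θ_z = 1/0.9068 = 1.103; τ^m = 0.73^1.103 = 0.7067.
Surface direct beam = 1370 × 0.9068 × 0.7067 = 877.94 W/m².

878 W/m²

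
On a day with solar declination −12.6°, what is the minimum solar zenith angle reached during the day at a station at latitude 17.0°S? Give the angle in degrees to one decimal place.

4.4°

At local solar noon the hour angle is zero, so the zenith angle is |φ − δ| = |-17.0° − (-12.6°)| = 4.4°.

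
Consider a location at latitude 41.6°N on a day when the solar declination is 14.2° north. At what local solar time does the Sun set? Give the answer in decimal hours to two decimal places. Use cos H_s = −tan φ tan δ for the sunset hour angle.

18.87 h

cos H_s = −tan(41.6°) · tan(14.2°) = -0.2247, so H_s = arccos(-0.2247) = 102.99°.
Sunset is at 12 + H_s/15 = 12 + 6.866 = 18.866 h local solar time.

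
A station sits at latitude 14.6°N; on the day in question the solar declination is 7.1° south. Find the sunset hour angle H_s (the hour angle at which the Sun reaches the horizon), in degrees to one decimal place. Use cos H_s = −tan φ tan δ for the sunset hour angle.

88.1°

The sunset hour angle satisfies cos H_s = −tan φ tan δ = 0.0324, giving H_s = 88.14°.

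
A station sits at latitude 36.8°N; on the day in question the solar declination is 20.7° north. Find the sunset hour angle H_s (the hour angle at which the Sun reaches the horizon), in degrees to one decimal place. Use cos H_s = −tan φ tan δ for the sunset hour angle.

−tan φ tan δ = −(0.7481)(0.3779) = -0.2827; H_s = arccos(-0.2827) = 106.42°.

106.4°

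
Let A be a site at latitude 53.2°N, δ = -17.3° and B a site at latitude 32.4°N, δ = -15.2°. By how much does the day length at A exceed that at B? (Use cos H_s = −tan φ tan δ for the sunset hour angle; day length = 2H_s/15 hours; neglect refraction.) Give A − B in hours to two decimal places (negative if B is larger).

A: H_s = arccos(−tan 53.2° · tan -17.3°) = 65.40°, so 2H_s/15 = 8.7200 h.
B: H_s = arccos(−tan 32.4° · tan -15.2°) = 80.07°, so 2H_s/15 = 10.6760 h.
A − B = 8.7200 − 10.6760 = -1.9560 h.

-1.96 h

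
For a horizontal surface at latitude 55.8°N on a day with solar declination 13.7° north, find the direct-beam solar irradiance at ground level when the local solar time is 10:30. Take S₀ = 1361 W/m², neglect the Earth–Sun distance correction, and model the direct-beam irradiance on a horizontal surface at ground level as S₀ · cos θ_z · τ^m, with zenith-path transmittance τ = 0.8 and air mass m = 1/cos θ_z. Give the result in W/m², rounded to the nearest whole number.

693 W/m²

Hour angle H = 15° × (10.5 − 12) = -22.50°.
With φ = 55.8°, δ = 13.7°, H = -22.50°: sin φ sin δ = 0.1959, cos φ cos δ cos H = 0.5045, so cos θ_z = 0.7004.
Air mass m = 1/cos θ_z = 1/0.7004 = 1.428; τ^m = 0.8^1.428 = 0.7271.
Surface direct beam = 1361 × 0.7004 × 0.7271 = 693.10 W/m².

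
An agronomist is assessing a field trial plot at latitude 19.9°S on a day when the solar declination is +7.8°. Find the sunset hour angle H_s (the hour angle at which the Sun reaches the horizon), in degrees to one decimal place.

87.2°

The sunset hour angle satisfies cos H_s = −tan φ tan δ = 0.0496, giving H_s = 87.16°.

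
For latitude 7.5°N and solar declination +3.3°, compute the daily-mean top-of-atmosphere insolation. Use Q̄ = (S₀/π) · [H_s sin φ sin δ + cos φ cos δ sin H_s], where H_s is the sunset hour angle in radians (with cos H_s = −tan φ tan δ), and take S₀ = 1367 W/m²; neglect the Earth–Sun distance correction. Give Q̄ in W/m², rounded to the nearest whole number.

436 W/m²

The sunset hour angle satisfies cos H_s = −tan φ tan δ = -0.0076, giving H_s = 90.44°. In radians, H_s = 1.5785.
H_s sin φ sin δ = 1.5785 × 0.1305 × 0.0576 = 0.0119.
cos φ cos δ sin H_s = 0.9914 × 0.9983 × 1.0000 = 0.9897.
Q̄ = (1367/π) × (0.0119 + 0.9897) = 435.13 × 1.0016 = 435.83 W/m².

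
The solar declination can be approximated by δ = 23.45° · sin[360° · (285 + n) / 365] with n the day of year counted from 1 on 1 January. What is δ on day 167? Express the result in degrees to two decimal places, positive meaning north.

360 × (285 + 167) / 365 = 445.808°; sin(445.808°) = 0.9973.
δ = 23.45 × 0.9973 = 23.387° ≈ +23.39°.

+23.39°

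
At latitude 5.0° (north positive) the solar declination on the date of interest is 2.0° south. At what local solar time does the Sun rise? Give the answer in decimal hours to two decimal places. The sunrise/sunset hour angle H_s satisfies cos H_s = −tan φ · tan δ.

6.01 h

The sunset hour angle satisfies cos H_s = −tan φ tan δ = 0.0031, giving H_s = 89.82°.
Sunrise is at 12 − H_s/15 = 12 − 5.988 = 6.012 h local solar time.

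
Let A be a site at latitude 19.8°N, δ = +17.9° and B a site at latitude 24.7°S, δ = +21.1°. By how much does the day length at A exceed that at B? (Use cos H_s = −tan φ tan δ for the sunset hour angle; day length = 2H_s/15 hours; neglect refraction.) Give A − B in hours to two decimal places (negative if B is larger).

A: H_s = arccos(−tan 19.8° · tan 17.9°) = 96.68°, so 2H_s/15 = 12.8907 h.
B: H_s = arccos(−tan -24.7° · tan 21.1°) = 79.78°, so 2H_s/15 = 10.6373 h.
A − B = 12.8907 − 10.6373 = 2.2534 h.

+2.25 h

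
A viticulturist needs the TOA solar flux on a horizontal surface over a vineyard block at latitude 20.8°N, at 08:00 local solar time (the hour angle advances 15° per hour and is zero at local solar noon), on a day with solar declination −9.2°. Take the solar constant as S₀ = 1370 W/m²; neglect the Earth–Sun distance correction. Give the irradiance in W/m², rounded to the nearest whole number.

Hour angle H = 15° × (8 − 12) = -60.00°.
cos θ_z = sin(20.8°) sin(-9.2°) + cos(20.8°) cos(-9.2°) cos(-60.00°) = -0.0568 + 0.4614 = 0.4046.
Top-of-atmosphere irradiance = S₀ cos θ_z = 1370 × 0.4046 = 554.30 W/m².

554 W/m²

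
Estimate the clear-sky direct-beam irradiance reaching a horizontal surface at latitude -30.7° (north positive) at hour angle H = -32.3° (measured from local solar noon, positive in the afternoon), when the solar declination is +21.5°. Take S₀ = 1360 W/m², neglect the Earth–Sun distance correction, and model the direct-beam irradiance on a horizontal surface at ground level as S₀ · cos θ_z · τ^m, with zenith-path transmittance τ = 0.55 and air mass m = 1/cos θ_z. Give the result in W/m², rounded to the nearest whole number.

With φ = -30.7°, δ = 21.5°, H = -32.30°: sin φ sin δ = -0.1871, cos φ cos δ cos H = 0.6762, so cos θ_z = 0.4891.
Air mass m = 1/cos θ_z = 1/0.4891 = 2.045; τ^m = 0.55^2.045 = 0.2945.
Surface direct beam = 1360 × 0.4891 × 0.2945 = 195.89 W/m².

196 W/m²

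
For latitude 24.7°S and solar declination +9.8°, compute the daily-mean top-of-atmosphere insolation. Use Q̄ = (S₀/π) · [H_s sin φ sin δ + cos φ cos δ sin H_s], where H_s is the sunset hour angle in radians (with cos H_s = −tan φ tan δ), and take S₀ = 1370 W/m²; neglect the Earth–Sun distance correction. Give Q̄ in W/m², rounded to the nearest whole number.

−tan φ tan δ = −(-0.4599)(0.1727) = 0.0794; H_s = arccos(0.0794) = 85.45°. In radians, H_s = 1.4914.
H_s sin φ sin δ = 1.4914 × -0.4179 × 0.1702 = -0.1061.
cos φ cos δ sin H_s = 0.9085 × 0.9854 × 0.9968 = 0.8924.
Q̄ = (1370/π) × (-0.1061 + 0.8924) = 436.08 × 0.7863 = 342.89 W/m².

343 W/m²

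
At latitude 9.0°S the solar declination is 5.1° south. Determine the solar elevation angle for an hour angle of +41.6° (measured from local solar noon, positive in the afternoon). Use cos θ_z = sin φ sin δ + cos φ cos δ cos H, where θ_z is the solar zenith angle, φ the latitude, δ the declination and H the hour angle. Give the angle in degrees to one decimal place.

With φ = -9.0°, δ = -5.1°, H = 41.60°: sin φ sin δ = 0.0139, cos φ cos δ cos H = 0.7357, so cos θ_z = 0.7496.
θ_z = arccos(0.7496) = 41.44°, so the elevation is 90° − 41.44° = 48.56°.

48.6°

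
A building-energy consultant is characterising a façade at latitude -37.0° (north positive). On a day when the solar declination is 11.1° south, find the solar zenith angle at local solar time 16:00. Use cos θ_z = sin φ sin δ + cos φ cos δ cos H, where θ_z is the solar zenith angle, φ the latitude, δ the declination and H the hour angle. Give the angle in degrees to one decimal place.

59.5°

Hour angle H = 15° × (16 − 12) = 60.00°.
cos θ_z = sin(-37.0°) sin(-11.1°) + cos(-37.0°) cos(-11.1°) cos(60.00°) = 0.1159 + 0.3918 = 0.5077.
θ_z = arccos(0.5077) = 59.49°.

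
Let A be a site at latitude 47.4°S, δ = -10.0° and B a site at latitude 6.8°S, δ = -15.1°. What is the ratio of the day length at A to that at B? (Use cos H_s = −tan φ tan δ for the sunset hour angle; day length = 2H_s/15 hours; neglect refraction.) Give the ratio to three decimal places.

A: H_s = arccos(−tan -47.4° · tan -10.0°) = 101.06°, so 2H_s/15 = 13.4747 h.
B: H_s = arccos(−tan -6.8° · tan -15.1°) = 91.84°, so 2H_s/15 = 12.2453 h.
Ratio A/B = 13.4747 / 12.2453 = 1.1004.

1.100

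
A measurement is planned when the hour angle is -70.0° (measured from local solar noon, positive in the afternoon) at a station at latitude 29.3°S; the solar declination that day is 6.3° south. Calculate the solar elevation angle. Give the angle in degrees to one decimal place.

cos θ_z = sin(-29.3°) sin(-6.3°) + cos(-29.3°) cos(-6.3°) cos(-70.00°) = 0.0537 + 0.2965 = 0.3502.
θ_z = arccos(0.3502) = 69.50°, so the elevation is 90° − 69.50° = 20.50°.

20.5°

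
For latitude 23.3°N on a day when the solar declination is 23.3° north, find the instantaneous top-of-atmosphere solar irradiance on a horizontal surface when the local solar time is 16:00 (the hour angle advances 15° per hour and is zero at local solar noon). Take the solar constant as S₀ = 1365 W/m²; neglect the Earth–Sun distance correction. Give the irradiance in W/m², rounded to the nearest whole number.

789 W/m²

Hour angle H = 15° × (16 − 12) = 60.00°.
With φ = 23.3°, δ = 23.3°, H = 60.00°: sin φ sin δ = 0.1565, cos φ cos δ cos H = 0.4218, so cos θ_z = 0.5783.
Top-of-atmosphere irradiance = S₀ cos θ_z = 1365 × 0.5783 = 789.38 W/m².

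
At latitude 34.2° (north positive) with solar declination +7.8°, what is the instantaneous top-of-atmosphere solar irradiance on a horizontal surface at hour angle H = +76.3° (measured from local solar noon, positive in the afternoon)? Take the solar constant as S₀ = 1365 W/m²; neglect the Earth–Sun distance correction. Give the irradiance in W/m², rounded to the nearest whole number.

369 W/m²

With φ = 34.2°, δ = 7.8°, H = 76.30°: sin φ sin δ = 0.0763, cos φ cos δ cos H = 0.1941, so cos θ_z = 0.2704.
Top-of-atmosphere irradiance = S₀ cos θ_z = 1365 × 0.2704 = 369.10 W/m².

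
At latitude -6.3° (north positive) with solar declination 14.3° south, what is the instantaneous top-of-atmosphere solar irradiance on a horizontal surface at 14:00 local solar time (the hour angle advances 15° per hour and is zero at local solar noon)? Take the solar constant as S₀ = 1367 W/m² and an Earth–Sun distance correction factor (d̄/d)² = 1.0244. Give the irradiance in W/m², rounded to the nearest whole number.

1206 W/m²

Hour angle H = 15° × (14 − 12) = 30.00°.
With φ = -6.3°, δ = -14.3°, H = 30.00°: sin φ sin δ = 0.0271, cos φ cos δ cos H = 0.8341, so cos θ_z = 0.8612.
Top-of-atmosphere irradiance = S₀ (d̄/d)² cos θ_z = 1367 × 1.0244 × 0.8612 = 1205.99 W/m².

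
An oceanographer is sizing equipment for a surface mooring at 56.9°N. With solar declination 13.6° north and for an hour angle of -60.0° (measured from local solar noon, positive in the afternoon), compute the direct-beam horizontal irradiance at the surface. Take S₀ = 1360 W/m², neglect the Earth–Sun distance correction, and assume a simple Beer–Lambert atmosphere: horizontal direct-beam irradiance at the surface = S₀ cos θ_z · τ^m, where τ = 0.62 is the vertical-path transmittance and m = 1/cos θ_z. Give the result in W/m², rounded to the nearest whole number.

cos θ_z = sin(56.9°) sin(13.6°) + cos(56.9°) cos(13.6°) cos(-60.00°) = 0.1970 + 0.2654 = 0.4624.
Air mass m = 1/cos θ_z = 1/0.4624 = 2.163; τ^m = 0.62^2.163 = 0.3556.
Surface direct beam = 1360 × 0.4624 × 0.3556 = 223.62 W/m².

224 W/m²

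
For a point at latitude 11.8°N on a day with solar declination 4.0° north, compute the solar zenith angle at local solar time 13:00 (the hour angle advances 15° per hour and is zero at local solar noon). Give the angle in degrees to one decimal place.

Hour angle H = 15° × (13 − 12) = 15.00°.
cos θ_z = sin φ sin δ + cos φ cos δ cos H = (0.2045)(0.0698) + (0.9789)(0.9976)(0.9659) = 0.9575.
θ_z = arccos(0.9575) = 16.76°.

16.8°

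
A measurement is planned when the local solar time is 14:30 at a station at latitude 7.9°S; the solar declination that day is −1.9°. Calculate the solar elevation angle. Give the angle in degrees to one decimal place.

52.2°

Hour angle H = 15° × (14.5 − 12) = 37.50°.
With φ = -7.9°, δ = -1.9°, H = 37.50°: sin φ sin δ = 0.0046, cos φ cos δ cos H = 0.7854, so cos θ_z = 0.7900.
θ_z = arccos(0.7900) = 37.81°, so the elevation is 90° − 37.81° = 52.19°.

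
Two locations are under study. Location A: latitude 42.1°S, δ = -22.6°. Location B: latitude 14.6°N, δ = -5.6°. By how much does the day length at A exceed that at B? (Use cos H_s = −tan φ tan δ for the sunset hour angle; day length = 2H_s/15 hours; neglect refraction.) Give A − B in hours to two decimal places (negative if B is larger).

A: H_s = arccos(−tan -42.1° · tan -22.6°) = 112.09°, so 2H_s/15 = 14.9453 h.
B: H_s = arccos(−tan 14.6° · tan -5.6°) = 88.54°, so 2H_s/15 = 11.8053 h.
A − B = 14.9453 − 11.8053 = 3.1400 h.

+3.14 h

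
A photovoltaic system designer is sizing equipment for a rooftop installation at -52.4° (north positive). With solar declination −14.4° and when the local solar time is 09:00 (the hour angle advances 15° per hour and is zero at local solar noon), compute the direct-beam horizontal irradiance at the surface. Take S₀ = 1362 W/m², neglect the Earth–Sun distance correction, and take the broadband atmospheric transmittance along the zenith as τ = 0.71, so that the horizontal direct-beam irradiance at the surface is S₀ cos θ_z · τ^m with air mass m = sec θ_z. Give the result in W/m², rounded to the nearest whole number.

480 W/m²

Hour angle H = 15° × (9 − 12) = -45.00°.
With φ = -52.4°, δ = -14.4°, H = -45.00°: sin φ sin δ = 0.1970, cos φ cos δ cos H = 0.4179, so cos θ_z = 0.6149.
Air mass m = 1/cos θ_z = 1/0.6149 = 1.626; τ^m = 0.71^1.626 = 0.5730.
Surface direct beam = 1362 × 0.6149 × 0.5730 = 479.88 W/m².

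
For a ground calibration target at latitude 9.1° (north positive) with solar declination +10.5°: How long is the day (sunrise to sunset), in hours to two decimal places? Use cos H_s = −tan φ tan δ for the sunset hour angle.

−tan φ tan δ = −(0.1602)(0.1853) = -0.0297; H_s = arccos(-0.0297) = 91.70°.
Day length = 2 H_s / 15° h⁻¹ = 183.40° / 15 = 12.227 h.

12.23 hours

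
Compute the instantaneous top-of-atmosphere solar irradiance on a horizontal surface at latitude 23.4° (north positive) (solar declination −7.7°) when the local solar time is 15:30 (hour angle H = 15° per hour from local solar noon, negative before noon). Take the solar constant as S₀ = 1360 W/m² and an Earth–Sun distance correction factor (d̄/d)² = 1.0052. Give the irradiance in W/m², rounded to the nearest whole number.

684 W/m²

Hour angle H = 15° × (15.5 − 12) = 52.50°.
cos θ_z = sin(23.4°) sin(-7.7°) + cos(23.4°) cos(-7.7°) cos(52.50°) = -0.0532 + 0.5537 = 0.5005.
Top-of-atmosphere irradiance = S₀ (d̄/d)² cos θ_z = 1360 × 1.0052 × 0.5005 = 684.22 W/m².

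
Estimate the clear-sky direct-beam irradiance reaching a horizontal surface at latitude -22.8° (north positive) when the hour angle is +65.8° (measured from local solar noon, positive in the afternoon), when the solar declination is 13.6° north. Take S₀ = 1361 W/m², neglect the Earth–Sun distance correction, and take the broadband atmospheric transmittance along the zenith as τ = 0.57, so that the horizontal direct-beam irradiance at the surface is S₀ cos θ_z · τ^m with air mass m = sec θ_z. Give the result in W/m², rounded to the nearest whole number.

cos θ_z = sin φ sin δ + cos φ cos δ cos H = (-0.3875)(0.2351) + (0.9219)(0.9720)(0.4099) = 0.2762.
Air mass m = 1/cos θ_z = 1/0.2762 = 3.621; τ^m = 0.57^3.621 = 0.1306.
Surface direct beam = 1361 × 0.2762 × 0.1306 = 49.09 W/m².

49 W/m²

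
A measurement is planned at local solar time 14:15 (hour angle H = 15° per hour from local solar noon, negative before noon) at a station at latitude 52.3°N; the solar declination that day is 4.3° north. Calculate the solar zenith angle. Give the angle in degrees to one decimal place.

Hour angle H = 15° × (14.25 − 12) = 33.75°.
cos θ_z = sin φ sin δ + cos φ cos δ cos H = (0.7912)(0.0750) + (0.6115)(0.9972)(0.8315) = 0.5664.
θ_z = arccos(0.5664) = 55.50°.

55.5°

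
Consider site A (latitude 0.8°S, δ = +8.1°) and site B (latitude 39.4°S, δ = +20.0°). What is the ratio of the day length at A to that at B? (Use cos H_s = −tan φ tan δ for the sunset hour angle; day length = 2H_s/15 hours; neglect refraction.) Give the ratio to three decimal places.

A: H_s = arccos(−tan -0.8° · tan 8.1°) = 89.89°, so 2H_s/15 = 11.9853 h.
B: H_s = arccos(−tan -39.4° · tan 20.0°) = 72.60°, so 2H_s/15 = 9.6800 h.
Ratio A/B = 11.9853 / 9.6800 = 1.2382.

1.238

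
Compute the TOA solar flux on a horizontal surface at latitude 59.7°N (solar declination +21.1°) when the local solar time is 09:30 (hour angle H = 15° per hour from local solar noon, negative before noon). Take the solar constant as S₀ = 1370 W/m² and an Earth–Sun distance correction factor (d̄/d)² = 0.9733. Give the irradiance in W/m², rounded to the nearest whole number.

912 W/m²

Hour angle H = 15° × (9.5 − 12) = -37.50°.
cos θ_z = sin(59.7°) sin(21.1°) + cos(59.7°) cos(21.1°) cos(-37.50°) = 0.3108 + 0.3734 = 0.6842.
Top-of-atmosphere irradiance = S₀ (d̄/d)² cos θ_z = 1370 × 0.9733 × 0.6842 = 912.33 W/m².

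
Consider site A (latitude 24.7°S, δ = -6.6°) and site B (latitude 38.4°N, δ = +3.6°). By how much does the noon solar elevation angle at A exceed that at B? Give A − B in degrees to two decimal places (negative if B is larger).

+16.70°

A: 90° − |-24.7 − (-6.6)| = 71.90°.
B: 90° − |38.4 − (3.6)| = 55.20°.
A − B = 71.90 − 55.20 = 16.70°.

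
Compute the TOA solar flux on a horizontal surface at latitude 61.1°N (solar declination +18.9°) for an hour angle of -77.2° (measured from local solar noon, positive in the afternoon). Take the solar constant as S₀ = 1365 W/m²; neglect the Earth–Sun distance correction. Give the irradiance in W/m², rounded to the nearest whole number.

525 W/m²

With φ = 61.1°, δ = 18.9°, H = -77.20°: sin φ sin δ = 0.2836, cos φ cos δ cos H = 0.1013, so cos θ_z = 0.3849.
Top-of-atmosphere irradiance = S₀ cos θ_z = 1365 × 0.3849 = 525.39 W/m².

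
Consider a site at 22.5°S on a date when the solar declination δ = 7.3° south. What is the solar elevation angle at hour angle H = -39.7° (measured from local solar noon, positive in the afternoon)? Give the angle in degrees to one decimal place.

48.9°

cos θ_z = sin φ sin δ + cos φ cos δ cos H = (-0.3827)(-0.1271) + (0.9239)(0.9919)(0.7694) = 0.7537.
θ_z = arccos(0.7537) = 41.09°, so the elevation is 90° − 41.09° = 48.91°.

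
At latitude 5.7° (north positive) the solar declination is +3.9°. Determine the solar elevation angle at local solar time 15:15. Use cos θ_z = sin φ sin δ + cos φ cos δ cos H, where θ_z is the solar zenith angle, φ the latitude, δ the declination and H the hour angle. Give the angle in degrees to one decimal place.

41.4°

Hour angle H = 15° × (15.25 − 12) = 48.75°.
cos θ_z = sin φ sin δ + cos φ cos δ cos H = (0.0993)(0.0680) + (0.9951)(0.9977)(0.6593) = 0.6613.
θ_z = arccos(0.6613) = 48.60°, so the elevation is 90° − 48.60° = 41.40°.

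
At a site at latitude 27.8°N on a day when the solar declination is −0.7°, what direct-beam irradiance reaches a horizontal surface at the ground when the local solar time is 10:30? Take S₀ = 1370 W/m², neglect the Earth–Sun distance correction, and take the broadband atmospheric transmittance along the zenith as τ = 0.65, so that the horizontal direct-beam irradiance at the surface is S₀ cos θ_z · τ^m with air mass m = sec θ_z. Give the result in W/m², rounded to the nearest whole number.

Hour angle H = 15° × (10.5 − 12) = -22.50°.
With φ = 27.8°, δ = -0.7°, H = -22.50°: sin φ sin δ = -0.0057, cos φ cos δ cos H = 0.8172, so cos θ_z = 0.8115.
Air mass m = 1/cos θ_z = 1/0.8115 = 1.232; τ^m = 0.65^1.232 = 0.5882.
Surface direct beam = 1370 × 0.8115 × 0.5882 = 653.93 W/m².

654 W/m²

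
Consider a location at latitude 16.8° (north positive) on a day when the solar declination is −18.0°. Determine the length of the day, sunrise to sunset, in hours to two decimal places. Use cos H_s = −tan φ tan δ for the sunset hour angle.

11.25 hours

cos H_s = −tan(16.8°) · tan(-18.0°) = 0.0981, so H_s = arccos(0.0981) = 84.37°.
Day length = 2 H_s / 15° h⁻¹ = 168.74° / 15 = 11.249 h.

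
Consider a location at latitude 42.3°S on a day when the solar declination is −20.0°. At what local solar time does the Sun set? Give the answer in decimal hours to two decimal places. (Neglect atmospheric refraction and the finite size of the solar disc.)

The sunset hour angle satisfies cos H_s = −tan φ tan δ = -0.3312, giving H_s = 109.34°.
Sunset is at 12 + H_s/15 = 12 + 7.289 = 19.289 h local solar time.

19.29 h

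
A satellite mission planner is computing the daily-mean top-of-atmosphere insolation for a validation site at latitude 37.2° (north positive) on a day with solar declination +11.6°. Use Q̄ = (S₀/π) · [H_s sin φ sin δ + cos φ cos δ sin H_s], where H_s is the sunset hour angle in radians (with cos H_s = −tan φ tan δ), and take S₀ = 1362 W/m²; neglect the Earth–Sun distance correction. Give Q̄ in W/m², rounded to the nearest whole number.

The sunset hour angle satisfies cos H_s = −tan φ tan δ = -0.1558, giving H_s = 98.96°. In radians, H_s = 1.7272.
H_s sin φ sin δ = 1.7272 × 0.6046 × 0.2011 = 0.2100.
cos φ cos δ sin H_s = 0.7965 × 0.9796 × 0.9878 = 0.7707.
Q̄ = (1362/π) × (0.2100 + 0.7707) = 433.54 × 0.9807 = 425.17 W/m².

425 W/m²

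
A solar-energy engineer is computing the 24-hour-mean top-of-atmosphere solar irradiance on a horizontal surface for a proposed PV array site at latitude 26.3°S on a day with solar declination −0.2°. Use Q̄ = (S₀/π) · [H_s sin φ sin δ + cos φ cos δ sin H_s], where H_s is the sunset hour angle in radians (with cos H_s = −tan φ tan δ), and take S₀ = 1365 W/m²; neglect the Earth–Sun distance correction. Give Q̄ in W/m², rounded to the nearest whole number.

cos H_s = −tan(-26.3°) · tan(-0.2°) = -0.0017, so H_s = arccos(-0.0017) = 90.10°. In radians, H_s = 1.5725.
H_s sin φ sin δ = 1.5725 × -0.4431 × -0.0035 = 0.0024.
cos φ cos δ sin H_s = 0.8965 × 1.0000 × 1.0000 = 0.8965.
Q̄ = (1365/π) × (0.0024 + 0.8965) = 434.49 × 0.8989 = 390.56 W/m².

391 W/m²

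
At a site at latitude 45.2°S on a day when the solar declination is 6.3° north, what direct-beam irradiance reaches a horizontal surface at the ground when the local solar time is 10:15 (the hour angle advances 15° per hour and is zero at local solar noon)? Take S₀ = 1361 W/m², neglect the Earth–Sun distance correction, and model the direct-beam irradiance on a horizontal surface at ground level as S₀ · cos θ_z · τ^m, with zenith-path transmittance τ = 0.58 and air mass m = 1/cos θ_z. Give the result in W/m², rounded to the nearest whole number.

Hour angle H = 15° × (10.25 − 12) = -26.25°.
cos θ_z = sin φ sin δ + cos φ cos δ cos H = (-0.7096)(0.1097) + (0.7046)(0.9940)(0.8969) = 0.5503.
Air mass m = 1/cos θ_z = 1/0.5503 = 1.817; τ^m = 0.58^1.817 = 0.3717.
Surface direct beam = 1361 × 0.5503 × 0.3717 = 278.39 W/m².

278 W/m²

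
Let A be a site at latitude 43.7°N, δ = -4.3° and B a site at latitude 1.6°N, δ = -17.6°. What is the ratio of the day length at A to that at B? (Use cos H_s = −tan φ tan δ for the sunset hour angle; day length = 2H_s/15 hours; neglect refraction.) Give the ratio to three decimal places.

0.960

A: H_s = arccos(−tan 43.7° · tan -4.3°) = 85.88°, so 2H_s/15 = 11.4507 h.
B: H_s = arccos(−tan 1.6° · tan -17.6°) = 89.49°, so 2H_s/15 = 11.9320 h.
Ratio A/B = 11.4507 / 11.9320 = 0.9597.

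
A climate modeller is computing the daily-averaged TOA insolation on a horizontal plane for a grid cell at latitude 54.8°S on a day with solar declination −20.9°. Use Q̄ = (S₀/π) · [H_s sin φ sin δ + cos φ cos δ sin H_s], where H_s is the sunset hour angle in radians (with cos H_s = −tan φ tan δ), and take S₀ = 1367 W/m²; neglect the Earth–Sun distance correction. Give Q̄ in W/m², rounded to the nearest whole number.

The sunset hour angle satisfies cos H_s = −tan φ tan δ = -0.5413, giving H_s = 122.77°. In radians, H_s = 2.1427.
H_s sin φ sin δ = 2.1427 × -0.8171 × -0.3567 = 0.6245.
cos φ cos δ sin H_s = 0.5764 × 0.9342 × 0.8409 = 0.4528.
Q̄ = (1367/π) × (0.6245 + 0.4528) = 435.13 × 1.0773 = 468.77 W/m².

469 W/m²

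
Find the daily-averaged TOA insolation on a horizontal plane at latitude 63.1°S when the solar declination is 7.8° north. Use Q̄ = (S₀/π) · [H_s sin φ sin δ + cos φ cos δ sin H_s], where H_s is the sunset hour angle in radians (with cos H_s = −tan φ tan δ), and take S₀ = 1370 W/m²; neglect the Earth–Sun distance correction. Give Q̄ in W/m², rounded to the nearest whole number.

The sunset hour angle satisfies cos H_s = −tan φ tan δ = 0.2700, giving H_s = 74.34°. In radians, H_s = 1.2975.
H_s sin φ sin δ = 1.2975 × -0.8918 × 0.1357 = -0.1570.
cos φ cos δ sin H_s = 0.4524 × 0.9907 × 0.9629 = 0.4316.
Q̄ = (1370/π) × (-0.1570 + 0.4316) = 436.08 × 0.2746 = 119.75 W/m².

120 W/m²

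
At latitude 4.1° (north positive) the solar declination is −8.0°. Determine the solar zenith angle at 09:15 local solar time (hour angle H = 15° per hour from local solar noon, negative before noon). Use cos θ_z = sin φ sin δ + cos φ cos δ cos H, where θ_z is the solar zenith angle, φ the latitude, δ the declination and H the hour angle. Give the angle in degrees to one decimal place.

Hour angle H = 15° × (9.25 − 12) = -41.25°.
cos θ_z = sin(4.1°) sin(-8.0°) + cos(4.1°) cos(-8.0°) cos(-41.25°) = -0.0100 + 0.7426 = 0.7326.
θ_z = arccos(0.7326) = 42.90°.

42.9°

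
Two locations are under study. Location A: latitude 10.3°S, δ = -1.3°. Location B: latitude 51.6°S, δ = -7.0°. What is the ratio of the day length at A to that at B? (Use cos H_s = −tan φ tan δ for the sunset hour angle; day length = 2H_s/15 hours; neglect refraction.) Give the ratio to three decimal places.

0.912

A: H_s = arccos(−tan -10.3° · tan -1.3°) = 90.24°, so 2H_s/15 = 12.0320 h.
B: H_s = arccos(−tan -51.6° · tan -7.0°) = 98.91°, so 2H_s/15 = 13.1880 h.
Ratio A/B = 12.0320 / 13.1880 = 0.9123.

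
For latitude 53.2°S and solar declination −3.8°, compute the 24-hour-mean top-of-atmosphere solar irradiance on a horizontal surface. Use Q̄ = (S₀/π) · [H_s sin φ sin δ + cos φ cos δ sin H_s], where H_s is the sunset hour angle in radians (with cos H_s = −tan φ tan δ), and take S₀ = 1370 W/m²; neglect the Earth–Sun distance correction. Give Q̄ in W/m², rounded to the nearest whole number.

The sunset hour angle satisfies cos H_s = −tan φ tan δ = -0.0888, giving H_s = 95.09°. In radians, H_s = 1.6596.
H_s sin φ sin δ = 1.6596 × -0.8007 × -0.0663 = 0.0881.
cos φ cos δ sin H_s = 0.5990 × 0.9978 × 0.9961 = 0.5954.
Q̄ = (1370/π) × (0.0881 + 0.5954) = 436.08 × 0.6835 = 298.06 W/m².

298 W/m²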